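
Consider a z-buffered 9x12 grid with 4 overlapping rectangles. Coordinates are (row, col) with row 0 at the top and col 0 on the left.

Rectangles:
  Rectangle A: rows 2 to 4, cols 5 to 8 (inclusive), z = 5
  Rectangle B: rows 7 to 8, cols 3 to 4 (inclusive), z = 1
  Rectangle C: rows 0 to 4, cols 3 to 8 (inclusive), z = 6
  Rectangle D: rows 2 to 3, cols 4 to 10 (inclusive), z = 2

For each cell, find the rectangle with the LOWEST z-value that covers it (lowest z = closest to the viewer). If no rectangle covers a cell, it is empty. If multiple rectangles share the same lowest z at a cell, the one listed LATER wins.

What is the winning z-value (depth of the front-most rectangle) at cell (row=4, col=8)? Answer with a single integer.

Check cell (4,8):
  A: rows 2-4 cols 5-8 z=5 -> covers; best now A (z=5)
  B: rows 7-8 cols 3-4 -> outside (row miss)
  C: rows 0-4 cols 3-8 z=6 -> covers; best now A (z=5)
  D: rows 2-3 cols 4-10 -> outside (row miss)
Winner: A at z=5

Answer: 5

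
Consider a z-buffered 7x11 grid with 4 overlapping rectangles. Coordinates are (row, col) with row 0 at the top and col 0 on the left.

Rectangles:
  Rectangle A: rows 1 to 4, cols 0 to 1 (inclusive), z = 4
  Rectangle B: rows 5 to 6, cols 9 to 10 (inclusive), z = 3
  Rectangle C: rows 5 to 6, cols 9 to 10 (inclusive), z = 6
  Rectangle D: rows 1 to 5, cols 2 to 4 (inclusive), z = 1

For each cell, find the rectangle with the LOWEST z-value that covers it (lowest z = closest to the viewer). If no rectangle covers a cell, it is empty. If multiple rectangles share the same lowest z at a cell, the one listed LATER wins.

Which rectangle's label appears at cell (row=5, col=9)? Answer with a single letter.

Check cell (5,9):
  A: rows 1-4 cols 0-1 -> outside (row miss)
  B: rows 5-6 cols 9-10 z=3 -> covers; best now B (z=3)
  C: rows 5-6 cols 9-10 z=6 -> covers; best now B (z=3)
  D: rows 1-5 cols 2-4 -> outside (col miss)
Winner: B at z=3

Answer: B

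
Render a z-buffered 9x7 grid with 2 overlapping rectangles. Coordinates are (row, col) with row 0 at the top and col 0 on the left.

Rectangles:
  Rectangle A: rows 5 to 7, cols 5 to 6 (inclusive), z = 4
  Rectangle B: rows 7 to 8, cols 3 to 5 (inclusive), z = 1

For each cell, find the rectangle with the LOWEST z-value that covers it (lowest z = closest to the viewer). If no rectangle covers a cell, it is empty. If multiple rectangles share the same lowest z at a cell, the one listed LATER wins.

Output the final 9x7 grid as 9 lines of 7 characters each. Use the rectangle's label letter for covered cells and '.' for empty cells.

.......
.......
.......
.......
.......
.....AA
.....AA
...BBBA
...BBB.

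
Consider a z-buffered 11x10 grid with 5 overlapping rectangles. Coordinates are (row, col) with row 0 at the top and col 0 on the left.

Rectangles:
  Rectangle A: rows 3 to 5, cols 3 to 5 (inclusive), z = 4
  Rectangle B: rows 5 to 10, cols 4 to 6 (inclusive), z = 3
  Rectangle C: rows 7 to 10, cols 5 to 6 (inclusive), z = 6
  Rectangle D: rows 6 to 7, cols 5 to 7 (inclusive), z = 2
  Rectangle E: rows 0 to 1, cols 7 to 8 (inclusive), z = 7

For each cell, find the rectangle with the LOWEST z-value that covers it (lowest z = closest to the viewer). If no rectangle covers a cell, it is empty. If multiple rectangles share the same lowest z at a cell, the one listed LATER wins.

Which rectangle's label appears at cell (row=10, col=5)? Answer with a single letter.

Answer: B

Derivation:
Check cell (10,5):
  A: rows 3-5 cols 3-5 -> outside (row miss)
  B: rows 5-10 cols 4-6 z=3 -> covers; best now B (z=3)
  C: rows 7-10 cols 5-6 z=6 -> covers; best now B (z=3)
  D: rows 6-7 cols 5-7 -> outside (row miss)
  E: rows 0-1 cols 7-8 -> outside (row miss)
Winner: B at z=3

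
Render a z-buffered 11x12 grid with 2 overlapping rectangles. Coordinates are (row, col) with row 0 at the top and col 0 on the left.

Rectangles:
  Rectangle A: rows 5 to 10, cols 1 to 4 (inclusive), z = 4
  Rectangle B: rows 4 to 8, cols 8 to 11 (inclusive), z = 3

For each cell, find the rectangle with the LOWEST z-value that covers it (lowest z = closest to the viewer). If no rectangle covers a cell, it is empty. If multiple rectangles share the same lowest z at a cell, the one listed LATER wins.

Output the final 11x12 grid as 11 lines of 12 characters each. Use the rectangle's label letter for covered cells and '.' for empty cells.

............
............
............
............
........BBBB
.AAAA...BBBB
.AAAA...BBBB
.AAAA...BBBB
.AAAA...BBBB
.AAAA.......
.AAAA.......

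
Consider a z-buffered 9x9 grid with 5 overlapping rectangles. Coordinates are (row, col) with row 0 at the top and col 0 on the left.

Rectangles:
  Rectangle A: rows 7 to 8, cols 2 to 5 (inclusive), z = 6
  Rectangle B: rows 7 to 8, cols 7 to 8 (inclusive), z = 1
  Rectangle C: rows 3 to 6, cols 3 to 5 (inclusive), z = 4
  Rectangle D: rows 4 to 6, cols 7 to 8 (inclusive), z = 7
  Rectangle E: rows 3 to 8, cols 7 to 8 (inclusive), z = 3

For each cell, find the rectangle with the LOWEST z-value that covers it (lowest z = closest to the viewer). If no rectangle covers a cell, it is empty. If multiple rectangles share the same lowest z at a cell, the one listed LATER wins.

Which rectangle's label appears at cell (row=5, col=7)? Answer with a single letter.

Answer: E

Derivation:
Check cell (5,7):
  A: rows 7-8 cols 2-5 -> outside (row miss)
  B: rows 7-8 cols 7-8 -> outside (row miss)
  C: rows 3-6 cols 3-5 -> outside (col miss)
  D: rows 4-6 cols 7-8 z=7 -> covers; best now D (z=7)
  E: rows 3-8 cols 7-8 z=3 -> covers; best now E (z=3)
Winner: E at z=3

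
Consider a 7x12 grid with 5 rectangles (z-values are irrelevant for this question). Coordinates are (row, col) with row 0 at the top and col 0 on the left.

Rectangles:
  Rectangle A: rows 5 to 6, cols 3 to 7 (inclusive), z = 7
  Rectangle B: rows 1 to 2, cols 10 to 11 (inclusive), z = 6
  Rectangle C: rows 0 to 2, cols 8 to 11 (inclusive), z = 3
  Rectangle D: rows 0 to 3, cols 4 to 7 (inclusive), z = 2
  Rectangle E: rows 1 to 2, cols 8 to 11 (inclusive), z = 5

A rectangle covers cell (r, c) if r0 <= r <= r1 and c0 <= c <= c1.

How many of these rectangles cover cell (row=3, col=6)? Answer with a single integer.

Answer: 1

Derivation:
Check cell (3,6):
  A: rows 5-6 cols 3-7 -> outside (row miss)
  B: rows 1-2 cols 10-11 -> outside (row miss)
  C: rows 0-2 cols 8-11 -> outside (row miss)
  D: rows 0-3 cols 4-7 -> covers
  E: rows 1-2 cols 8-11 -> outside (row miss)
Count covering = 1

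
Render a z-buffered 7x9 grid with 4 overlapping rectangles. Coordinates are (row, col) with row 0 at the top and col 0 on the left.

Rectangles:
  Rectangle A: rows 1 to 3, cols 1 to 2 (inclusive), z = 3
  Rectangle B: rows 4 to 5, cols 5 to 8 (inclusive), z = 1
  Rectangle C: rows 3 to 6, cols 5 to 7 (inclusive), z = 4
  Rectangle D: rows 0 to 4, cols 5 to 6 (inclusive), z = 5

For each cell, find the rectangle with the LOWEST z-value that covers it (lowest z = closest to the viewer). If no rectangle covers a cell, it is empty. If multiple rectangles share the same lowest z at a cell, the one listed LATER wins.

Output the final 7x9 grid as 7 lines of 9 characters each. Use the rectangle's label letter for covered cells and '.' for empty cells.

.....DD..
.AA..DD..
.AA..DD..
.AA..CCC.
.....BBBB
.....BBBB
.....CCC.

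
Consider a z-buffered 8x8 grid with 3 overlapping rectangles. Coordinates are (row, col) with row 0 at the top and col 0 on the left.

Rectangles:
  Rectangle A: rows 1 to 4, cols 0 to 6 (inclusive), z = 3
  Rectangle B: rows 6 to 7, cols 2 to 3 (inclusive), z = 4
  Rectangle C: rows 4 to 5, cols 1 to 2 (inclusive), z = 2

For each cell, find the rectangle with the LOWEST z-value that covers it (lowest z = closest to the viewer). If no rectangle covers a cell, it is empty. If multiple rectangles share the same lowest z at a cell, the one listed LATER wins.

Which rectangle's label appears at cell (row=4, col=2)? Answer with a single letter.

Check cell (4,2):
  A: rows 1-4 cols 0-6 z=3 -> covers; best now A (z=3)
  B: rows 6-7 cols 2-3 -> outside (row miss)
  C: rows 4-5 cols 1-2 z=2 -> covers; best now C (z=2)
Winner: C at z=2

Answer: C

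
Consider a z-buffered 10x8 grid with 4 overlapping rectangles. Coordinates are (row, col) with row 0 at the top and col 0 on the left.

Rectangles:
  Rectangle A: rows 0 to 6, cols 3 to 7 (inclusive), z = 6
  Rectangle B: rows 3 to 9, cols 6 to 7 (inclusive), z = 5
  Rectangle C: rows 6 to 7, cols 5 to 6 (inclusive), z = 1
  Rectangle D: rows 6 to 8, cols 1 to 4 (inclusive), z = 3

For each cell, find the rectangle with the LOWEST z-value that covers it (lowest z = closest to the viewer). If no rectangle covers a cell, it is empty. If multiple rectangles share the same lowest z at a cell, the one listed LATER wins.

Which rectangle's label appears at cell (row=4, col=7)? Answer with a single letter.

Answer: B

Derivation:
Check cell (4,7):
  A: rows 0-6 cols 3-7 z=6 -> covers; best now A (z=6)
  B: rows 3-9 cols 6-7 z=5 -> covers; best now B (z=5)
  C: rows 6-7 cols 5-6 -> outside (row miss)
  D: rows 6-8 cols 1-4 -> outside (row miss)
Winner: B at z=5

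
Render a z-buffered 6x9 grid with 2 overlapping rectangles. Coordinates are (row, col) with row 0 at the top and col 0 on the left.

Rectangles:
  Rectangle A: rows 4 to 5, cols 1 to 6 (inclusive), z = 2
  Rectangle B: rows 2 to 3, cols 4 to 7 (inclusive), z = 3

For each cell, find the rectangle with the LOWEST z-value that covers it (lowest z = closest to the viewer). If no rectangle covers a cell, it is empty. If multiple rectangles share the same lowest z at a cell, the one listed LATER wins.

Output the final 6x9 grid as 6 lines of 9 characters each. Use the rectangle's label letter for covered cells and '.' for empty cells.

.........
.........
....BBBB.
....BBBB.
.AAAAAA..
.AAAAAA..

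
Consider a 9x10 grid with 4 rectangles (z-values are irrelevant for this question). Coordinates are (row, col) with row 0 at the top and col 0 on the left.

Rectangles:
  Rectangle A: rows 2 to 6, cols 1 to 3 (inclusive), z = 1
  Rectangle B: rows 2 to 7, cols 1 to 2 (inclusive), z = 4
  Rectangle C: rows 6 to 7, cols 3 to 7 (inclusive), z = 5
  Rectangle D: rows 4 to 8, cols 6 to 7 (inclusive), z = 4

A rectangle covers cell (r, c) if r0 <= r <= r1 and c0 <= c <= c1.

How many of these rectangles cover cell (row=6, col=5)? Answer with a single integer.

Answer: 1

Derivation:
Check cell (6,5):
  A: rows 2-6 cols 1-3 -> outside (col miss)
  B: rows 2-7 cols 1-2 -> outside (col miss)
  C: rows 6-7 cols 3-7 -> covers
  D: rows 4-8 cols 6-7 -> outside (col miss)
Count covering = 1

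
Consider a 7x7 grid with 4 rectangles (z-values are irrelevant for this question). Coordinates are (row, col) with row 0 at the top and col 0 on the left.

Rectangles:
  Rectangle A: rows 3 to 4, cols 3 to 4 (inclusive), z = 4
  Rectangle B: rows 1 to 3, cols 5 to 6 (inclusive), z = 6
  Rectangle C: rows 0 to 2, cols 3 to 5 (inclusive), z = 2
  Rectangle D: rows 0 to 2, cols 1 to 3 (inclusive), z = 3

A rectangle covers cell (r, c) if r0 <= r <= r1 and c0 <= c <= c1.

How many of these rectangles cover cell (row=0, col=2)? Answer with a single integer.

Answer: 1

Derivation:
Check cell (0,2):
  A: rows 3-4 cols 3-4 -> outside (row miss)
  B: rows 1-3 cols 5-6 -> outside (row miss)
  C: rows 0-2 cols 3-5 -> outside (col miss)
  D: rows 0-2 cols 1-3 -> covers
Count covering = 1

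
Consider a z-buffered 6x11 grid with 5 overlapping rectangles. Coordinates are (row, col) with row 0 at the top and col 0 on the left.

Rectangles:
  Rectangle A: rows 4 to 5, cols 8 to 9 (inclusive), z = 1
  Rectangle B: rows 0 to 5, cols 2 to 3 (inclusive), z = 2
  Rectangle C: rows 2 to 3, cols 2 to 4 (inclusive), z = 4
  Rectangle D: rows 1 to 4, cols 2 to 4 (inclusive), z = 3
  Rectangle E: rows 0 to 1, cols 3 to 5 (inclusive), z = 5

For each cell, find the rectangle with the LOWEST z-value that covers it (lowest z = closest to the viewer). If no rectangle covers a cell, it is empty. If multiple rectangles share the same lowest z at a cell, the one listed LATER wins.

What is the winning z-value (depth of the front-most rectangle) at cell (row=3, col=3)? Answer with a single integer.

Answer: 2

Derivation:
Check cell (3,3):
  A: rows 4-5 cols 8-9 -> outside (row miss)
  B: rows 0-5 cols 2-3 z=2 -> covers; best now B (z=2)
  C: rows 2-3 cols 2-4 z=4 -> covers; best now B (z=2)
  D: rows 1-4 cols 2-4 z=3 -> covers; best now B (z=2)
  E: rows 0-1 cols 3-5 -> outside (row miss)
Winner: B at z=2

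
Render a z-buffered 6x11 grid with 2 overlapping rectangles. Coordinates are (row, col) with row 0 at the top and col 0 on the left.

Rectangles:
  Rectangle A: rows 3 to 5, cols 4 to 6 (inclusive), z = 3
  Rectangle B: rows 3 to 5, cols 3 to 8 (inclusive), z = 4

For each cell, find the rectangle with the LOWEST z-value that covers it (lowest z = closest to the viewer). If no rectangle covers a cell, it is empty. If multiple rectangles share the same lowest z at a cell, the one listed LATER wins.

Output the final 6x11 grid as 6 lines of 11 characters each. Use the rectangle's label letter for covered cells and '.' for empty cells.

...........
...........
...........
...BAAABB..
...BAAABB..
...BAAABB..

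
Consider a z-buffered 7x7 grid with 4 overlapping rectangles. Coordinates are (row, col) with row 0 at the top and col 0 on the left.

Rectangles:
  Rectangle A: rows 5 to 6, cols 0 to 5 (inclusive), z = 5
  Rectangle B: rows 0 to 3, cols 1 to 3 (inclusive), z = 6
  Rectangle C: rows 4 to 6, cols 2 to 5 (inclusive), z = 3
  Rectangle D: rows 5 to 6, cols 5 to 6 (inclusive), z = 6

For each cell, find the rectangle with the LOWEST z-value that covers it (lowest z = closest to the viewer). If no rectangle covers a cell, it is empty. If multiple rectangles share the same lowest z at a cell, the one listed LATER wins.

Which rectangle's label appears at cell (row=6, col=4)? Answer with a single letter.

Check cell (6,4):
  A: rows 5-6 cols 0-5 z=5 -> covers; best now A (z=5)
  B: rows 0-3 cols 1-3 -> outside (row miss)
  C: rows 4-6 cols 2-5 z=3 -> covers; best now C (z=3)
  D: rows 5-6 cols 5-6 -> outside (col miss)
Winner: C at z=3

Answer: C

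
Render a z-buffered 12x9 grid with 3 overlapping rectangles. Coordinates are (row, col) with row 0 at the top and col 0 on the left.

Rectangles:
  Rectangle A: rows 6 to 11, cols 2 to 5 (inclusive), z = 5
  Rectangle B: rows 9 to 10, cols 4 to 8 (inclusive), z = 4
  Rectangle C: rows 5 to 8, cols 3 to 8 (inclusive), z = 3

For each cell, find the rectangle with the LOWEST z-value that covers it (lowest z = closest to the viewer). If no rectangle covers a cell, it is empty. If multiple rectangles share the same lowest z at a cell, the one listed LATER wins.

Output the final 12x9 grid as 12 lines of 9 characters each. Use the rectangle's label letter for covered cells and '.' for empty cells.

.........
.........
.........
.........
.........
...CCCCCC
..ACCCCCC
..ACCCCCC
..ACCCCCC
..AABBBBB
..AABBBBB
..AAAA...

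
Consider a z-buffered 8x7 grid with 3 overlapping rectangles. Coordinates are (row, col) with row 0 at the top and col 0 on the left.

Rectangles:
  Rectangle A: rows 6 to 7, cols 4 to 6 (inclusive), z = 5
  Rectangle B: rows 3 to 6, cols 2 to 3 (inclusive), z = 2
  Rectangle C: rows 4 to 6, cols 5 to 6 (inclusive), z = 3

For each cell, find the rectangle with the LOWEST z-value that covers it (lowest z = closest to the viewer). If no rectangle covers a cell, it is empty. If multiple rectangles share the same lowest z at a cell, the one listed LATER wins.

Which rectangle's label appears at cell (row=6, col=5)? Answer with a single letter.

Answer: C

Derivation:
Check cell (6,5):
  A: rows 6-7 cols 4-6 z=5 -> covers; best now A (z=5)
  B: rows 3-6 cols 2-3 -> outside (col miss)
  C: rows 4-6 cols 5-6 z=3 -> covers; best now C (z=3)
Winner: C at z=3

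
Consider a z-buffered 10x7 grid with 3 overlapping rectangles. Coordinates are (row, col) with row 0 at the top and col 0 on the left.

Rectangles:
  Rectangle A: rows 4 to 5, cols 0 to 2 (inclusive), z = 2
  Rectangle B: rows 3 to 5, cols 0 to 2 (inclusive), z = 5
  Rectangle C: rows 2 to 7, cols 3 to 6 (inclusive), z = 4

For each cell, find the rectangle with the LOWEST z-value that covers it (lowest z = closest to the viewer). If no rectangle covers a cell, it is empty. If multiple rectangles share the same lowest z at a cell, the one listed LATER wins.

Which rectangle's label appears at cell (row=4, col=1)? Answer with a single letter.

Check cell (4,1):
  A: rows 4-5 cols 0-2 z=2 -> covers; best now A (z=2)
  B: rows 3-5 cols 0-2 z=5 -> covers; best now A (z=2)
  C: rows 2-7 cols 3-6 -> outside (col miss)
Winner: A at z=2

Answer: A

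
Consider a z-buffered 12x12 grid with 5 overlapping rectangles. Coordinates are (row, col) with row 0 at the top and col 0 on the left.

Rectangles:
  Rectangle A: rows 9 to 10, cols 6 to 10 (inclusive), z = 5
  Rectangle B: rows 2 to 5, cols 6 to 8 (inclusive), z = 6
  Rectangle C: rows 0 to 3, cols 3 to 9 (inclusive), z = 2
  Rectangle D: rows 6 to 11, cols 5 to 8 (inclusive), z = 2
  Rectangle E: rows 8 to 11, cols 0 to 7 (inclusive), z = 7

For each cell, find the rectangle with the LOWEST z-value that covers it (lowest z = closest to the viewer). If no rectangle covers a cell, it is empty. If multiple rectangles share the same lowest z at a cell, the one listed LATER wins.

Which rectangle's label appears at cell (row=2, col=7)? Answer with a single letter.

Answer: C

Derivation:
Check cell (2,7):
  A: rows 9-10 cols 6-10 -> outside (row miss)
  B: rows 2-5 cols 6-8 z=6 -> covers; best now B (z=6)
  C: rows 0-3 cols 3-9 z=2 -> covers; best now C (z=2)
  D: rows 6-11 cols 5-8 -> outside (row miss)
  E: rows 8-11 cols 0-7 -> outside (row miss)
Winner: C at z=2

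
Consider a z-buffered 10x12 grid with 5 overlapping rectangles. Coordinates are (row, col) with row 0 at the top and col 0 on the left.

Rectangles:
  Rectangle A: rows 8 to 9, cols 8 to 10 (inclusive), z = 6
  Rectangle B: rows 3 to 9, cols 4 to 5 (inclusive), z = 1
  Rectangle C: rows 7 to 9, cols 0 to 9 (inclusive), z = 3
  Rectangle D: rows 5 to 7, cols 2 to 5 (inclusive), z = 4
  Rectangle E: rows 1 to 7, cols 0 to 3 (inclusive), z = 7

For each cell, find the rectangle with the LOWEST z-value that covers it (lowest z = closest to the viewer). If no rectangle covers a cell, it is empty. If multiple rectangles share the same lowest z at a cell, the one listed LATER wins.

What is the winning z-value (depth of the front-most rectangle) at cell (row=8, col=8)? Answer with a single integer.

Answer: 3

Derivation:
Check cell (8,8):
  A: rows 8-9 cols 8-10 z=6 -> covers; best now A (z=6)
  B: rows 3-9 cols 4-5 -> outside (col miss)
  C: rows 7-9 cols 0-9 z=3 -> covers; best now C (z=3)
  D: rows 5-7 cols 2-5 -> outside (row miss)
  E: rows 1-7 cols 0-3 -> outside (row miss)
Winner: C at z=3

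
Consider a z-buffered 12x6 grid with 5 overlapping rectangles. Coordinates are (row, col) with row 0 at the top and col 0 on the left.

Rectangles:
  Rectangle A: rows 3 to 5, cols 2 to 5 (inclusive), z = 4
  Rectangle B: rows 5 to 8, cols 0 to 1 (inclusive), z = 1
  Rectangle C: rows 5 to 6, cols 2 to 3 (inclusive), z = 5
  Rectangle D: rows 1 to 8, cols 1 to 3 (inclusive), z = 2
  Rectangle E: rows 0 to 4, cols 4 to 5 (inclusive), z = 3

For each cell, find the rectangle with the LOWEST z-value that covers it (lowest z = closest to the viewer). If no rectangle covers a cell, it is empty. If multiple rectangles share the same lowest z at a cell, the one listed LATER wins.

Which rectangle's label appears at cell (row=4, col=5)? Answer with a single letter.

Answer: E

Derivation:
Check cell (4,5):
  A: rows 3-5 cols 2-5 z=4 -> covers; best now A (z=4)
  B: rows 5-8 cols 0-1 -> outside (row miss)
  C: rows 5-6 cols 2-3 -> outside (row miss)
  D: rows 1-8 cols 1-3 -> outside (col miss)
  E: rows 0-4 cols 4-5 z=3 -> covers; best now E (z=3)
Winner: E at z=3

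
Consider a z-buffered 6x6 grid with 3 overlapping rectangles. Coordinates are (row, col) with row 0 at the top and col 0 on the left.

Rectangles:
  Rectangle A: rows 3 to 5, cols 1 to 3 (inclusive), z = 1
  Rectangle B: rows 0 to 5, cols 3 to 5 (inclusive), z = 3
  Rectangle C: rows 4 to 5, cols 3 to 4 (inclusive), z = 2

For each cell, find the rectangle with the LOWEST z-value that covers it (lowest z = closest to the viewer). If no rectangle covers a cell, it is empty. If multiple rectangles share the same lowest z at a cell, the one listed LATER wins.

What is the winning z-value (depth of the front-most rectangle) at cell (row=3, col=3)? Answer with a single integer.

Check cell (3,3):
  A: rows 3-5 cols 1-3 z=1 -> covers; best now A (z=1)
  B: rows 0-5 cols 3-5 z=3 -> covers; best now A (z=1)
  C: rows 4-5 cols 3-4 -> outside (row miss)
Winner: A at z=1

Answer: 1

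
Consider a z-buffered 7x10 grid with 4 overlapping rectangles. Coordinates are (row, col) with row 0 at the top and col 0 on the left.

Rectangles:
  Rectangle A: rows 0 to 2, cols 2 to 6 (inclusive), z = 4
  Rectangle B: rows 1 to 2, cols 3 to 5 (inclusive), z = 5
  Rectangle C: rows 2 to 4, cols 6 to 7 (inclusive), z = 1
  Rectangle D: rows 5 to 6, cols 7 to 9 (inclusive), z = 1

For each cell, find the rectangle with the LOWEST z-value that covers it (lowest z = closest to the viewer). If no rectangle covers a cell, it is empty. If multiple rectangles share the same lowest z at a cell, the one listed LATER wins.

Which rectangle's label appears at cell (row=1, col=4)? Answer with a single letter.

Answer: A

Derivation:
Check cell (1,4):
  A: rows 0-2 cols 2-6 z=4 -> covers; best now A (z=4)
  B: rows 1-2 cols 3-5 z=5 -> covers; best now A (z=4)
  C: rows 2-4 cols 6-7 -> outside (row miss)
  D: rows 5-6 cols 7-9 -> outside (row miss)
Winner: A at z=4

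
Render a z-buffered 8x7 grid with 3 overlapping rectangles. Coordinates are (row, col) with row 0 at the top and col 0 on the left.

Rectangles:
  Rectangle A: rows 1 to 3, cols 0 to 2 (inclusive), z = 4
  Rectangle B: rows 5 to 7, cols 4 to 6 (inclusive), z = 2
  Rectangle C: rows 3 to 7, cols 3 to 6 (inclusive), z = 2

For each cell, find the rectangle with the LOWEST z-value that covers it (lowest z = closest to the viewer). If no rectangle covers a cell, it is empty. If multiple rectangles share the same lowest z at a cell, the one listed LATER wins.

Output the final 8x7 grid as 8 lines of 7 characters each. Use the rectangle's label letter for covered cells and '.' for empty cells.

.......
AAA....
AAA....
AAACCCC
...CCCC
...CCCC
...CCCC
...CCCC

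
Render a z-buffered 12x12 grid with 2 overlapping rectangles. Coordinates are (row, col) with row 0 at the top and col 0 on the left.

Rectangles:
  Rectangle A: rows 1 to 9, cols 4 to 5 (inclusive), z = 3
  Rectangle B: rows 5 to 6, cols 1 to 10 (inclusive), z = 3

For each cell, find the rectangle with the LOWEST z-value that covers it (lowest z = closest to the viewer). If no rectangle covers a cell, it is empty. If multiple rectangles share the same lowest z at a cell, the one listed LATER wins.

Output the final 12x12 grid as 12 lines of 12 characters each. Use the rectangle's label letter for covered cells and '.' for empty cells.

............
....AA......
....AA......
....AA......
....AA......
.BBBBBBBBBB.
.BBBBBBBBBB.
....AA......
....AA......
....AA......
............
............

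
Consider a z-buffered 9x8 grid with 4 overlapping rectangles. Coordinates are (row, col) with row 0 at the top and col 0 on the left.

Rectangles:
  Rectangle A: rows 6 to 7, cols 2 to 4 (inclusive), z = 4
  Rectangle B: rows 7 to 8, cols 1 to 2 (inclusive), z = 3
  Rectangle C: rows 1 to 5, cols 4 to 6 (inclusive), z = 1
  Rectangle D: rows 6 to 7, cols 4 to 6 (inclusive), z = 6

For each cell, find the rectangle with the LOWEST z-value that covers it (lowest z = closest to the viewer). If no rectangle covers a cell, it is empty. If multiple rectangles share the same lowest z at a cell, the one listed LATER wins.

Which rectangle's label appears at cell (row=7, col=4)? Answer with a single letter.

Answer: A

Derivation:
Check cell (7,4):
  A: rows 6-7 cols 2-4 z=4 -> covers; best now A (z=4)
  B: rows 7-8 cols 1-2 -> outside (col miss)
  C: rows 1-5 cols 4-6 -> outside (row miss)
  D: rows 6-7 cols 4-6 z=6 -> covers; best now A (z=4)
Winner: A at z=4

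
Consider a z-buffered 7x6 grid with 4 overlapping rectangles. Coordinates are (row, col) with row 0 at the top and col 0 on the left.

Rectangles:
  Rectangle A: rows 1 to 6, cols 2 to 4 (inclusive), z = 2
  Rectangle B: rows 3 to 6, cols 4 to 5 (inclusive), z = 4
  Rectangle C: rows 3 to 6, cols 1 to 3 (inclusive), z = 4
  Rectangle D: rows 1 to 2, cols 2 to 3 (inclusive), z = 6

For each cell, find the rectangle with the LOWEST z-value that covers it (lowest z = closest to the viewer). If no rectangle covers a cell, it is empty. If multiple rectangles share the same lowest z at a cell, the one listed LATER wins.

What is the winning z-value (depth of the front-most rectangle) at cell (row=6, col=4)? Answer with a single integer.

Check cell (6,4):
  A: rows 1-6 cols 2-4 z=2 -> covers; best now A (z=2)
  B: rows 3-6 cols 4-5 z=4 -> covers; best now A (z=2)
  C: rows 3-6 cols 1-3 -> outside (col miss)
  D: rows 1-2 cols 2-3 -> outside (row miss)
Winner: A at z=2

Answer: 2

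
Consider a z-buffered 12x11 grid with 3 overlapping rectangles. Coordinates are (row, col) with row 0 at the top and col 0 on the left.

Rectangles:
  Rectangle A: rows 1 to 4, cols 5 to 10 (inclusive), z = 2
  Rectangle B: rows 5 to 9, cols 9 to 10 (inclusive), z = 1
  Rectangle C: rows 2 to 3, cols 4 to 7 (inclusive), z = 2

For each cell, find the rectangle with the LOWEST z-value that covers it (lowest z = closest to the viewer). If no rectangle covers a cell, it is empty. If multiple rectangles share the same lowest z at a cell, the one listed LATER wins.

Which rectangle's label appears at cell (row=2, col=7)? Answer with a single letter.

Answer: C

Derivation:
Check cell (2,7):
  A: rows 1-4 cols 5-10 z=2 -> covers; best now A (z=2)
  B: rows 5-9 cols 9-10 -> outside (row miss)
  C: rows 2-3 cols 4-7 z=2 -> covers; best now C (z=2)
Winner: C at z=2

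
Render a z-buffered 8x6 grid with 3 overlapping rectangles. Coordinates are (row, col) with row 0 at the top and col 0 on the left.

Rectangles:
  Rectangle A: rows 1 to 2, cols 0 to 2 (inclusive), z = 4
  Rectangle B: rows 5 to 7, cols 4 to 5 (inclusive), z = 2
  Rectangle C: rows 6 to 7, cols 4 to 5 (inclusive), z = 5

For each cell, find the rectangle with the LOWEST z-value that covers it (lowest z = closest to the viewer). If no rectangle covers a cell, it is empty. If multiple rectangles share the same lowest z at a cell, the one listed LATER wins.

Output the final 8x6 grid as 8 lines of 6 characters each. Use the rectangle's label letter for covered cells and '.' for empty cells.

......
AAA...
AAA...
......
......
....BB
....BB
....BB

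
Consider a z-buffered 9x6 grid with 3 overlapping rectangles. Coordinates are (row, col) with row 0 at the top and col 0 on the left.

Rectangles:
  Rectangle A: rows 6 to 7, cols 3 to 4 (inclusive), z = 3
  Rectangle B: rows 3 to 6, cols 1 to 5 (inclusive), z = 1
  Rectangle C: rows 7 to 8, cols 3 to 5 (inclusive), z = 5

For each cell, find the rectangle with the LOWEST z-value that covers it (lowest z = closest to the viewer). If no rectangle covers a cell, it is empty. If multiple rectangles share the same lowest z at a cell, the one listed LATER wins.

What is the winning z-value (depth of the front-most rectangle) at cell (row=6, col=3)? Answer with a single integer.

Answer: 1

Derivation:
Check cell (6,3):
  A: rows 6-7 cols 3-4 z=3 -> covers; best now A (z=3)
  B: rows 3-6 cols 1-5 z=1 -> covers; best now B (z=1)
  C: rows 7-8 cols 3-5 -> outside (row miss)
Winner: B at z=1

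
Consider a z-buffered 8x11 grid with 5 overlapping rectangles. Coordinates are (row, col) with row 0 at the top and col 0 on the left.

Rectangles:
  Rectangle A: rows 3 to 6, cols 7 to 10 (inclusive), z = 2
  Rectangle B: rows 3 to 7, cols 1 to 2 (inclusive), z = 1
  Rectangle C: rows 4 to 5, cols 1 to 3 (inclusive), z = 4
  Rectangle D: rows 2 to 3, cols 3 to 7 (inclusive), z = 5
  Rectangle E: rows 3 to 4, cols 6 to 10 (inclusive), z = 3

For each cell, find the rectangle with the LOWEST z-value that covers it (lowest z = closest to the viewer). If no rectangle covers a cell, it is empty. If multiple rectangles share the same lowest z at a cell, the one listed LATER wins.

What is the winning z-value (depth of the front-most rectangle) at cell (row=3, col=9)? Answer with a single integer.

Answer: 2

Derivation:
Check cell (3,9):
  A: rows 3-6 cols 7-10 z=2 -> covers; best now A (z=2)
  B: rows 3-7 cols 1-2 -> outside (col miss)
  C: rows 4-5 cols 1-3 -> outside (row miss)
  D: rows 2-3 cols 3-7 -> outside (col miss)
  E: rows 3-4 cols 6-10 z=3 -> covers; best now A (z=2)
Winner: A at z=2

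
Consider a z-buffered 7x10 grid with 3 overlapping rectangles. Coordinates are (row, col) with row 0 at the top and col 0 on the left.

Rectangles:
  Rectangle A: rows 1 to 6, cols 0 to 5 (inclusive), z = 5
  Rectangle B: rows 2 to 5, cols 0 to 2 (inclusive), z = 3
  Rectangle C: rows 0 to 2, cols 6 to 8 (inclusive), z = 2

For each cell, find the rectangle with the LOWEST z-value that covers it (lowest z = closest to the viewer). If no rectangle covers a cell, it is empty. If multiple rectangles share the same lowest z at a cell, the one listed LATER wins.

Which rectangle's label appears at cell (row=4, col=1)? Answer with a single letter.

Check cell (4,1):
  A: rows 1-6 cols 0-5 z=5 -> covers; best now A (z=5)
  B: rows 2-5 cols 0-2 z=3 -> covers; best now B (z=3)
  C: rows 0-2 cols 6-8 -> outside (row miss)
Winner: B at z=3

Answer: B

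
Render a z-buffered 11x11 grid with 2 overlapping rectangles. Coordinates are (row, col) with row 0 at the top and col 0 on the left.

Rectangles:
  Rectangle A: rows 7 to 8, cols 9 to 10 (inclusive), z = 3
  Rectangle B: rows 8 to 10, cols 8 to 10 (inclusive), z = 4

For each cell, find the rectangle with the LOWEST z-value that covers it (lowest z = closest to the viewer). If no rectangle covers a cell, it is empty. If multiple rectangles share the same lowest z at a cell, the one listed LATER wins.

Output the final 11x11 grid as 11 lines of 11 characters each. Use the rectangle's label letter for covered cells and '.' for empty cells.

...........
...........
...........
...........
...........
...........
...........
.........AA
........BAA
........BBB
........BBB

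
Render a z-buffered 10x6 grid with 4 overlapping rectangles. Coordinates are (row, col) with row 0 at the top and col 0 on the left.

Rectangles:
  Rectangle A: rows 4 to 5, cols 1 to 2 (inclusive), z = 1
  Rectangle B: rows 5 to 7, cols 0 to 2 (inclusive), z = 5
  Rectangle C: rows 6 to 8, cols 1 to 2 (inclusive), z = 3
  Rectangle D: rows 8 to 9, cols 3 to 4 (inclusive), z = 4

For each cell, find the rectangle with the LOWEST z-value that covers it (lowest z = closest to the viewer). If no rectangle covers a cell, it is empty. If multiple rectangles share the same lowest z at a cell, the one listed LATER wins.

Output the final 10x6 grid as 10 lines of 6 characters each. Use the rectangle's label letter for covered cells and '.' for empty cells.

......
......
......
......
.AA...
BAA...
BCC...
BCC...
.CCDD.
...DD.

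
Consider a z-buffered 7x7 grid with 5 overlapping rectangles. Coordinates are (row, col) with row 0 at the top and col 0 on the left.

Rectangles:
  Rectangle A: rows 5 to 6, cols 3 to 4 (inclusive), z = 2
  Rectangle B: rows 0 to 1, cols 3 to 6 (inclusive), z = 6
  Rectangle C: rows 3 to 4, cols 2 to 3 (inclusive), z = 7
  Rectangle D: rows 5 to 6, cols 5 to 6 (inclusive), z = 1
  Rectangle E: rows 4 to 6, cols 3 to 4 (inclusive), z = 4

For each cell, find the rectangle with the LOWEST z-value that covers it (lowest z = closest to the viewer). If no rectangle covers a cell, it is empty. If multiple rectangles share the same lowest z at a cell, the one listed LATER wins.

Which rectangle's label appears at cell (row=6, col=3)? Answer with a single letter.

Check cell (6,3):
  A: rows 5-6 cols 3-4 z=2 -> covers; best now A (z=2)
  B: rows 0-1 cols 3-6 -> outside (row miss)
  C: rows 3-4 cols 2-3 -> outside (row miss)
  D: rows 5-6 cols 5-6 -> outside (col miss)
  E: rows 4-6 cols 3-4 z=4 -> covers; best now A (z=2)
Winner: A at z=2

Answer: A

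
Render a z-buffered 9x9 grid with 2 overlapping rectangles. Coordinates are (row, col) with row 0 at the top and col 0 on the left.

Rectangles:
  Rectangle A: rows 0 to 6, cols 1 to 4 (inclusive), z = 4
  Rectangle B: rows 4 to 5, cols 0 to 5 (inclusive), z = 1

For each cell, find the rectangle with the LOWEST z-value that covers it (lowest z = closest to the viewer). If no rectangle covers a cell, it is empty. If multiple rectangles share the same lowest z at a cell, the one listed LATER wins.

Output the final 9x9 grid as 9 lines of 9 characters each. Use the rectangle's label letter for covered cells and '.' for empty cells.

.AAAA....
.AAAA....
.AAAA....
.AAAA....
BBBBBB...
BBBBBB...
.AAAA....
.........
.........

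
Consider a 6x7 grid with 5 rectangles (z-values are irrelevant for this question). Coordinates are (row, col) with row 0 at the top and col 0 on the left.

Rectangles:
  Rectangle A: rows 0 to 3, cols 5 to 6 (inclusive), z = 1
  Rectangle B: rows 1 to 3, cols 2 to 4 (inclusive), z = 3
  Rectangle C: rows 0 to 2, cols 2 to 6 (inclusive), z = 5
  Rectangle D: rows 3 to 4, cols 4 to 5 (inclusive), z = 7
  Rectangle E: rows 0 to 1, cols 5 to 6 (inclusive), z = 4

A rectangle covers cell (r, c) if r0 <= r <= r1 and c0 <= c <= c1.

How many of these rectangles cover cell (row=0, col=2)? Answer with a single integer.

Check cell (0,2):
  A: rows 0-3 cols 5-6 -> outside (col miss)
  B: rows 1-3 cols 2-4 -> outside (row miss)
  C: rows 0-2 cols 2-6 -> covers
  D: rows 3-4 cols 4-5 -> outside (row miss)
  E: rows 0-1 cols 5-6 -> outside (col miss)
Count covering = 1

Answer: 1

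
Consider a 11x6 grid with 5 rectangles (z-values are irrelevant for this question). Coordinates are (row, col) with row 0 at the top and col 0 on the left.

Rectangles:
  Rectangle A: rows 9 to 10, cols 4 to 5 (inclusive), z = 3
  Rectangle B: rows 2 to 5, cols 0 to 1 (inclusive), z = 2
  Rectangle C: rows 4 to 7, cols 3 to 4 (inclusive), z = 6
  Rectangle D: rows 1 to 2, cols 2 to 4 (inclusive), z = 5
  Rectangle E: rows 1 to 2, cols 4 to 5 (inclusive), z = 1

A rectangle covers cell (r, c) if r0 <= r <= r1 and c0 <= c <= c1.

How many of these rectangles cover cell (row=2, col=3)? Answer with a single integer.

Check cell (2,3):
  A: rows 9-10 cols 4-5 -> outside (row miss)
  B: rows 2-5 cols 0-1 -> outside (col miss)
  C: rows 4-7 cols 3-4 -> outside (row miss)
  D: rows 1-2 cols 2-4 -> covers
  E: rows 1-2 cols 4-5 -> outside (col miss)
Count covering = 1

Answer: 1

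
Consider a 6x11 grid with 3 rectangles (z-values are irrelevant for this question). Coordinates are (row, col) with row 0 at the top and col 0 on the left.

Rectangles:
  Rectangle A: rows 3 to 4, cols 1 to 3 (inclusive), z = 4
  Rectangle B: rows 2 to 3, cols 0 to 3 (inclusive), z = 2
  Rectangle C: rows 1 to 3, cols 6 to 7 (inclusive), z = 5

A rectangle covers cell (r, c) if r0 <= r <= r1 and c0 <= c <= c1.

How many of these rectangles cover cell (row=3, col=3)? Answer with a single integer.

Check cell (3,3):
  A: rows 3-4 cols 1-3 -> covers
  B: rows 2-3 cols 0-3 -> covers
  C: rows 1-3 cols 6-7 -> outside (col miss)
Count covering = 2

Answer: 2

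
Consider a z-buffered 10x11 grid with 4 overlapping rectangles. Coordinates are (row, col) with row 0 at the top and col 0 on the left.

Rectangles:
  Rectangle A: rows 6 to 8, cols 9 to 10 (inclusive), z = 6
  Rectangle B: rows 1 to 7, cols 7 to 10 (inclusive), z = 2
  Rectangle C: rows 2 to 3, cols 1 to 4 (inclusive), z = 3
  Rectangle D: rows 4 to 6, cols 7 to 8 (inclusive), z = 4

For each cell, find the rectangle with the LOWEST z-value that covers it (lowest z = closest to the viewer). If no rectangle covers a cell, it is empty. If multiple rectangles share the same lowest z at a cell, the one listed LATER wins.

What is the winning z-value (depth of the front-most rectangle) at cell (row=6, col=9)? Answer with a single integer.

Check cell (6,9):
  A: rows 6-8 cols 9-10 z=6 -> covers; best now A (z=6)
  B: rows 1-7 cols 7-10 z=2 -> covers; best now B (z=2)
  C: rows 2-3 cols 1-4 -> outside (row miss)
  D: rows 4-6 cols 7-8 -> outside (col miss)
Winner: B at z=2

Answer: 2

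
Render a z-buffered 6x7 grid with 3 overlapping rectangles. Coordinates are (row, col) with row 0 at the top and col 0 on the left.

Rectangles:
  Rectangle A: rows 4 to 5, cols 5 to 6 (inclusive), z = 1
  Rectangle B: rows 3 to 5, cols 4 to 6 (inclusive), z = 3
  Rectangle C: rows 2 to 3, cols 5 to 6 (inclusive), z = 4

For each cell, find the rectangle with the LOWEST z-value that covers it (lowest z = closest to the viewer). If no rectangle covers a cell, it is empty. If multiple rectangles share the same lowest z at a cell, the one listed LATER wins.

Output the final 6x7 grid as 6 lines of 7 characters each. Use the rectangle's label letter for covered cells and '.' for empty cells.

.......
.......
.....CC
....BBB
....BAA
....BAA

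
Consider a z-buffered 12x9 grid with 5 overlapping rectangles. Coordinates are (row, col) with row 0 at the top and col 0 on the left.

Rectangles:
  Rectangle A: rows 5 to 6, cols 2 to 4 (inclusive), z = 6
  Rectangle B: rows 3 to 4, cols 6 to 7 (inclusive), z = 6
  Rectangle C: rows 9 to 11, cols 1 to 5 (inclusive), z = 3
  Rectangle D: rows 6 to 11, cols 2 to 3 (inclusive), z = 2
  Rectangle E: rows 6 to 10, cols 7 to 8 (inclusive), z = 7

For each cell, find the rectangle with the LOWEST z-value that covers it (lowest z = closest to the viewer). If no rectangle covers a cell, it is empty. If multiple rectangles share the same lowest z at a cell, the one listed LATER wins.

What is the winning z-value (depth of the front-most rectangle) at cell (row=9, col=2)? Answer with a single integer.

Check cell (9,2):
  A: rows 5-6 cols 2-4 -> outside (row miss)
  B: rows 3-4 cols 6-7 -> outside (row miss)
  C: rows 9-11 cols 1-5 z=3 -> covers; best now C (z=3)
  D: rows 6-11 cols 2-3 z=2 -> covers; best now D (z=2)
  E: rows 6-10 cols 7-8 -> outside (col miss)
Winner: D at z=2

Answer: 2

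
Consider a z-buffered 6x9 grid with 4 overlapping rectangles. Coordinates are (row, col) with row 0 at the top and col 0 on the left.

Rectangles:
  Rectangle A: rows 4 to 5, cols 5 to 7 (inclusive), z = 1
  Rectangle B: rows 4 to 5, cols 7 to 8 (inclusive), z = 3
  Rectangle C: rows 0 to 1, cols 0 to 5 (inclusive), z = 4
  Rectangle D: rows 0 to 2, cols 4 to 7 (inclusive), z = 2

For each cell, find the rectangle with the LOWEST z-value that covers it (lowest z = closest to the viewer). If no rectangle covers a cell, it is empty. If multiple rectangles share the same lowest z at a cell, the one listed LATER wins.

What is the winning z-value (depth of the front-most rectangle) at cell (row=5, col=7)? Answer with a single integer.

Check cell (5,7):
  A: rows 4-5 cols 5-7 z=1 -> covers; best now A (z=1)
  B: rows 4-5 cols 7-8 z=3 -> covers; best now A (z=1)
  C: rows 0-1 cols 0-5 -> outside (row miss)
  D: rows 0-2 cols 4-7 -> outside (row miss)
Winner: A at z=1

Answer: 1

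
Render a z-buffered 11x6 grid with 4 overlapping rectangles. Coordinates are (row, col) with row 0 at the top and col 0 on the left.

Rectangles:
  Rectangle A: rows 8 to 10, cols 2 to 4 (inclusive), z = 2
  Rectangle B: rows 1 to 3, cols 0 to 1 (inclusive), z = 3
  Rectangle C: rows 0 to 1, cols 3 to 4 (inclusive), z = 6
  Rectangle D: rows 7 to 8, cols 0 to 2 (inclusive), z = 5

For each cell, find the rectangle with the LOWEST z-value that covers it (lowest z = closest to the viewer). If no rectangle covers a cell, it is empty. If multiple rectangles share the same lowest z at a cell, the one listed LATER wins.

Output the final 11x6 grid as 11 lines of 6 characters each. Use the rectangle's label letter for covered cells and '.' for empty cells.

...CC.
BB.CC.
BB....
BB....
......
......
......
DDD...
DDAAA.
..AAA.
..AAA.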